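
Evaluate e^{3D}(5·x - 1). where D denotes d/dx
5 x + 14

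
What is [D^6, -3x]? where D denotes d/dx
-18D^{5}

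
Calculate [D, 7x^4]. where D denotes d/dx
28 x^{3}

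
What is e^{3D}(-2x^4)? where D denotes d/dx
- 2 x^{4} - 24 x^{3} - 108 x^{2} - 216 x - 162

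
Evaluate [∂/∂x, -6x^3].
- 18 x^{2}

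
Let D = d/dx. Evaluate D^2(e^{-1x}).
e^{- x}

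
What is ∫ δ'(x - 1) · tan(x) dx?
- \tan^{2}{\left(1 \right)} - 1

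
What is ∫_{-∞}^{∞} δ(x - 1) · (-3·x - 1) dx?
-4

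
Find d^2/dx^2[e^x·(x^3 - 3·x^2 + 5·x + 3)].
\left(x^{3} + 3 x^{2} - x + 7\right) e^{x}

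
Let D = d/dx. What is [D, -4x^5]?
- 20 x^{4}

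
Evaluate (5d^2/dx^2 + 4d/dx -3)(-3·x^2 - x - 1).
9 x^{2} - 21 x - 31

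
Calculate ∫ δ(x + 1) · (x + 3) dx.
2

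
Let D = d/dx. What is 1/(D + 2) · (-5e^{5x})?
- \frac{5 e^{5 x}}{7}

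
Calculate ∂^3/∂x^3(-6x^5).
- 360 x^{2}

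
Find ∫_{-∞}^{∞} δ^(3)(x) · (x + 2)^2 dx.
0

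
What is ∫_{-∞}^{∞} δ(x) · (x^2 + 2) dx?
2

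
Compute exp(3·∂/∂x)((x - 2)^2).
x^{2} + 2 x + 1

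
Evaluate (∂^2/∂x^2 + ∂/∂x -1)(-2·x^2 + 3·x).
2 x^{2} - 7 x - 1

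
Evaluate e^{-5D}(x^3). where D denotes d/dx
x^{3} - 15 x^{2} + 75 x - 125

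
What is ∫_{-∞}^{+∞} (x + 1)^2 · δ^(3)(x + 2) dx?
0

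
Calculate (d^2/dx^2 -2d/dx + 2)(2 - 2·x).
8 - 4 x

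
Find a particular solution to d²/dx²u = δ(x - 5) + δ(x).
\frac{|x - 5|}{2} + \frac{|x|}{2}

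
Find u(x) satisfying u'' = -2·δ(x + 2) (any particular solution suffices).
-|x + 2|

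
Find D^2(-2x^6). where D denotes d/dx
- 60 x^{4}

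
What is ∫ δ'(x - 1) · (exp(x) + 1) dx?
- e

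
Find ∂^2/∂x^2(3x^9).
216 x^{7}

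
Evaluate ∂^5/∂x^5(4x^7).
10080 x^{2}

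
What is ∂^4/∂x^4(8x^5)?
960 x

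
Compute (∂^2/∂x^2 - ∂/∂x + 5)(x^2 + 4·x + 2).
5 x^{2} + 18 x + 8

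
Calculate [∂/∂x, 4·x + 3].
4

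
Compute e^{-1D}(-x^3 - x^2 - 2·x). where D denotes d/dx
- x^{3} + 2 x^{2} - 3 x + 2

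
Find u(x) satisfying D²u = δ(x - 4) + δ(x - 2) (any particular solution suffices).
\frac{|x - 4|}{2} + \frac{|x - 2|}{2}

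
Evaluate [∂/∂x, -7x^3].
- 21 x^{2}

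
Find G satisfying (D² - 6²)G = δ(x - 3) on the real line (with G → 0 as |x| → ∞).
-\frac{e^{-6|x - 3|}}{12}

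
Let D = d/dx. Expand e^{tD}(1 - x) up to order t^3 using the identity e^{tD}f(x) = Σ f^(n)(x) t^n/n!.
- t - x + 1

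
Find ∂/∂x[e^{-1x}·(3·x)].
3 \left(1 - x\right) e^{- x}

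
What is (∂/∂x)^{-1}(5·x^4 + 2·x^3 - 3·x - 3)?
x^{5} + \frac{x^{4}}{2} - \frac{3 x^{2}}{2} - 3 x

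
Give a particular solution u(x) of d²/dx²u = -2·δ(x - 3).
-|x - 3|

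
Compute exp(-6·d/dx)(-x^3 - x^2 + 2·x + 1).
- x^{3} + 17 x^{2} - 94 x + 169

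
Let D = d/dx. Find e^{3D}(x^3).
x^{3} + 9 x^{2} + 27 x + 27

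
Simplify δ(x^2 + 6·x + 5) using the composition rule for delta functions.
\frac{\delta(x + 5) + \delta(x + 1)}{4}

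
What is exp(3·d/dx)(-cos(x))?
- \cos{\left(x + 3 \right)}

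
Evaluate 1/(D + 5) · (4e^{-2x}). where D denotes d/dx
\frac{4 e^{- 2 x}}{3}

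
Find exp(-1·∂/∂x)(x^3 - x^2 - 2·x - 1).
x^{3} - 4 x^{2} + 3 x - 1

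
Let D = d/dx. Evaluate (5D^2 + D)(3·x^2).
6 x + 30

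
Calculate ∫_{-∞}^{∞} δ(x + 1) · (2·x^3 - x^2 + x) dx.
-4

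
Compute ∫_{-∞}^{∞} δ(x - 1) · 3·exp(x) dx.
3 e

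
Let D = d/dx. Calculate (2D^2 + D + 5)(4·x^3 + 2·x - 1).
20 x^{3} + 12 x^{2} + 58 x - 3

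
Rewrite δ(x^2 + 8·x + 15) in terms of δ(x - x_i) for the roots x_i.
\frac{\delta(x + 3) + \delta(x + 5)}{2}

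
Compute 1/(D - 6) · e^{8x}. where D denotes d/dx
\frac{e^{8 x}}{2}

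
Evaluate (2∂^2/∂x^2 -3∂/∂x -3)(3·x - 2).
- 9 x - 3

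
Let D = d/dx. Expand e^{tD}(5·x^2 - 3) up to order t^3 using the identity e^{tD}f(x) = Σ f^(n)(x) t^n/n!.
5 t^{2} + 10 t x + 5 x^{2} - 3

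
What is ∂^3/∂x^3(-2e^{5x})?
- 250 e^{5 x}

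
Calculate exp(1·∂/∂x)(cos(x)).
\cos{\left(x + 1 \right)}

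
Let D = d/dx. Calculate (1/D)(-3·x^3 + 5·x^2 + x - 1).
- \frac{3 x^{4}}{4} + \frac{5 x^{3}}{3} + \frac{x^{2}}{2} - x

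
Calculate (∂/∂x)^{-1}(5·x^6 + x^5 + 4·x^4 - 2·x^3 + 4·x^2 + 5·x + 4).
\frac{5 x^{7}}{7} + \frac{x^{6}}{6} + \frac{4 x^{5}}{5} - \frac{x^{4}}{2} + \frac{4 x^{3}}{3} + \frac{5 x^{2}}{2} + 4 x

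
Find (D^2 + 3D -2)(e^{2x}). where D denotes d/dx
8 e^{2 x}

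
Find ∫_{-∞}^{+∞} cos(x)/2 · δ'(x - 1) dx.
\frac{\sin{\left(1 \right)}}{2}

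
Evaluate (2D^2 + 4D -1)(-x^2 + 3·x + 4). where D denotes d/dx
x^{2} - 11 x + 4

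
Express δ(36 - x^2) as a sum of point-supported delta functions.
\frac{\delta(x - 6) + \delta(x + 6)}{12}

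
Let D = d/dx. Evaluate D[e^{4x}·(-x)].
\left(- 4 x - 1\right) e^{4 x}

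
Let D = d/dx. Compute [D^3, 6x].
18D^{2}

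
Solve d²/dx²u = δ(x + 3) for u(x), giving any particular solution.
\frac{|x + 3|}{2}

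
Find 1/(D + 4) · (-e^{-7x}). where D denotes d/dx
\frac{e^{- 7 x}}{3}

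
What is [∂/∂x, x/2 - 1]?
\frac{1}{2}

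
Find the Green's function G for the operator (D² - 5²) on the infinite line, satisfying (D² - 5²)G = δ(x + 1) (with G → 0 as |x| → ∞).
-\frac{e^{-5|x + 1|}}{10}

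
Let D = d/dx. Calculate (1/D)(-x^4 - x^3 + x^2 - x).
- \frac{x^{5}}{5} - \frac{x^{4}}{4} + \frac{x^{3}}{3} - \frac{x^{2}}{2}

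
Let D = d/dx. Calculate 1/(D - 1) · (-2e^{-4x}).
\frac{2 e^{- 4 x}}{5}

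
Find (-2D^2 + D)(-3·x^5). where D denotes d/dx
15 x^{3} \left(8 - x\right)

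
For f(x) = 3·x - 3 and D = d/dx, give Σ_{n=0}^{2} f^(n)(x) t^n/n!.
3 t + 3 x - 3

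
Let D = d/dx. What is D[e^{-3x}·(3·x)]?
3 \left(1 - 3 x\right) e^{- 3 x}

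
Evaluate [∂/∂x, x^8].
8 x^{7}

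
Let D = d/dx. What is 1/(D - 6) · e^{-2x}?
- \frac{e^{- 2 x}}{8}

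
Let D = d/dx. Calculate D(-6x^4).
- 24 x^{3}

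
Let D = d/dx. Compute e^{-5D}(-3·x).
15 - 3 x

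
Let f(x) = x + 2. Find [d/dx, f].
1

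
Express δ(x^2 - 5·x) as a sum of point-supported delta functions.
\frac{\delta(x - 5) + \delta(x)}{5}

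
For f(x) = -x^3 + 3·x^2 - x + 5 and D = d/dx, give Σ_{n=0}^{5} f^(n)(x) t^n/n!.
- t^{3} - 3 t^{2} \left(x - 1\right) - t \left(3 x^{2} - 6 x + 1\right) - x^{3} + 3 x^{2} - x + 5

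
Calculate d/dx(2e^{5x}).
10 e^{5 x}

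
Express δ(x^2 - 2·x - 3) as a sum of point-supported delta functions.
\frac{\delta(x - 3) + \delta(x + 1)}{4}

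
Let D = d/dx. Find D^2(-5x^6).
- 150 x^{4}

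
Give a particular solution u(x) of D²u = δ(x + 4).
\frac{|x + 4|}{2}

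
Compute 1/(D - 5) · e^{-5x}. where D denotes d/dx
- \frac{e^{- 5 x}}{10}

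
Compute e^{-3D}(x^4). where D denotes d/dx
x^{4} - 12 x^{3} + 54 x^{2} - 108 x + 81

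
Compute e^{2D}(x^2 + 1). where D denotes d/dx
x^{2} + 4 x + 5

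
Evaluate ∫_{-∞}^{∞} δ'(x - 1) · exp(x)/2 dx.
- \frac{e}{2}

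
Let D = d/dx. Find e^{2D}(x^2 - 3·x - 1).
x^{2} + x - 3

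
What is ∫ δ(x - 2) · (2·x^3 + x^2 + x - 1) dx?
21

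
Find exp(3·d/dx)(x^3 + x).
x^{3} + 9 x^{2} + 28 x + 30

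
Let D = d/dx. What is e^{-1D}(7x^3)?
7 x^{3} - 21 x^{2} + 21 x - 7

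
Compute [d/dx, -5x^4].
- 20 x^{3}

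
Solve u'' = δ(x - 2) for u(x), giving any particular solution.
\frac{|x - 2|}{2}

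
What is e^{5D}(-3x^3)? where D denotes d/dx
- 3 x^{3} - 45 x^{2} - 225 x - 375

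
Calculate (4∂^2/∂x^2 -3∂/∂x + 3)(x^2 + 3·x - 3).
3 x^{2} + 3 x - 10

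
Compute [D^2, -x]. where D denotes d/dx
-2D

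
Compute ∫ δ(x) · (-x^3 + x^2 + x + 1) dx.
1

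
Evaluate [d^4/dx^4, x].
4\frac{d^{3}}{dx^{3}}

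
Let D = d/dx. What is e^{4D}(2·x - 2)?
2 x + 6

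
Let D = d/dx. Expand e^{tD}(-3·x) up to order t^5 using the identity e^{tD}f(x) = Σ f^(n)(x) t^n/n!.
- 3 t - 3 x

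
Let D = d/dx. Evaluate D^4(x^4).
24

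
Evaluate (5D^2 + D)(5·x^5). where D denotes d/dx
25 x^{3} \left(x + 20\right)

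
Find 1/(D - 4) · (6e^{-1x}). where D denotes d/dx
- \frac{6 e^{- x}}{5}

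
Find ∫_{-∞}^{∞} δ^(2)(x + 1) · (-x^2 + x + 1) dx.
-2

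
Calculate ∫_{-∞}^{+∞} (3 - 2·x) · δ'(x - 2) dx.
2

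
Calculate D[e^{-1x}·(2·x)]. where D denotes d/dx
2 \left(1 - x\right) e^{- x}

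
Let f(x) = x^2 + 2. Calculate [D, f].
2 x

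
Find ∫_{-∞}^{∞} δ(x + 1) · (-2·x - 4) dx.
-2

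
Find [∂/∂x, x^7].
7 x^{6}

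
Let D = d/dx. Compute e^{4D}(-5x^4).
- 5 x^{4} - 80 x^{3} - 480 x^{2} - 1280 x - 1280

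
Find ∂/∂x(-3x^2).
- 6 x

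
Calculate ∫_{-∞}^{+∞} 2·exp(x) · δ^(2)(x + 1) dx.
\frac{2}{e}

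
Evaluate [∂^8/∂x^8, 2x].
16\frac{d^{7}}{dx^{7}}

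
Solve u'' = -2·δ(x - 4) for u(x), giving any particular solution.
-|x - 4|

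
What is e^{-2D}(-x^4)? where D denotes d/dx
- x^{4} + 8 x^{3} - 24 x^{2} + 32 x - 16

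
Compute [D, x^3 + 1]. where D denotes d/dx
3 x^{2}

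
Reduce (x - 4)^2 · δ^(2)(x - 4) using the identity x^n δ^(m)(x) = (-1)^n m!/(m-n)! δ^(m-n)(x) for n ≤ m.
2\delta(x - 4)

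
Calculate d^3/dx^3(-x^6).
- 120 x^{3}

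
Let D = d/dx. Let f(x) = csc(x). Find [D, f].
- \cot{\left(x \right)} \csc{\left(x \right)}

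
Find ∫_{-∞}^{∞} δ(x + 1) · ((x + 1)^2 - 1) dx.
-1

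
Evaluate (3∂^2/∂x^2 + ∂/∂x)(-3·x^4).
12 x^{2} \left(- x - 9\right)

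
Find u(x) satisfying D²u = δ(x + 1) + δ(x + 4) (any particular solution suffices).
\frac{|x + 1|}{2} + \frac{|x + 4|}{2}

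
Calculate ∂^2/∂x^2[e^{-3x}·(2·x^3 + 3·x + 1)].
3 \left(6 x^{3} - 12 x^{2} + 13 x - 3\right) e^{- 3 x}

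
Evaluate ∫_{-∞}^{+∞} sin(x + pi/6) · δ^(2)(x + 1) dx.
- \cos{\left(1 + \frac{\pi}{3} \right)}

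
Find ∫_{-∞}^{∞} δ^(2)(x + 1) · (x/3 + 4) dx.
0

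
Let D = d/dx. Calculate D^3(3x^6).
360 x^{3}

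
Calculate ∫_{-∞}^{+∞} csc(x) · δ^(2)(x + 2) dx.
- \left(2 \cot^{2}{\left(2 \right)} + 1\right) \csc{\left(2 \right)}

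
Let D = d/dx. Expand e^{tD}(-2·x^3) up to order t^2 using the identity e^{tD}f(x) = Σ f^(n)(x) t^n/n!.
2 x \left(- 3 t^{2} - 3 t x - x^{2}\right)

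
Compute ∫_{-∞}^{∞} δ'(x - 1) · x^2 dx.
-2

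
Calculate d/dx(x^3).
3 x^{2}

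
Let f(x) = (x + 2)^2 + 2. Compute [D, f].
2 x + 4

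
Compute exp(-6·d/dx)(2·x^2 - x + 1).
2 x^{2} - 25 x + 79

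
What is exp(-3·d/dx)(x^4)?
x^{4} - 12 x^{3} + 54 x^{2} - 108 x + 81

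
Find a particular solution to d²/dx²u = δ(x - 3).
\frac{|x - 3|}{2}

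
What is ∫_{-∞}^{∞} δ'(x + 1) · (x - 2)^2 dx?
6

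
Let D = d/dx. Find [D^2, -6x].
-12D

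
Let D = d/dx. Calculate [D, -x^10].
- 10 x^{9}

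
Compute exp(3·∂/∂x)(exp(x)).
e^{x + 3}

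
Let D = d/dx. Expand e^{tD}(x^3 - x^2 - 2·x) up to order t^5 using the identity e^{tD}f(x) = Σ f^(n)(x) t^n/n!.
t^{3} + t^{2} \left(3 x - 1\right) - t \left(- 3 x^{2} + 2 x + 2\right) + x^{3} - x^{2} - 2 x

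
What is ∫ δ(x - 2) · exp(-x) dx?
e^{-2}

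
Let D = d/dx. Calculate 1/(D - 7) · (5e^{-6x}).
- \frac{5 e^{- 6 x}}{13}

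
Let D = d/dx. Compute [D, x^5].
5 x^{4}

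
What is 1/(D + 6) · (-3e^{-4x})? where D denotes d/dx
- \frac{3 e^{- 4 x}}{2}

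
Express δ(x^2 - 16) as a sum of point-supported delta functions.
\frac{\delta(x - 4) + \delta(x + 4)}{8}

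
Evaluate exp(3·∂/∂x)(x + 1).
x + 4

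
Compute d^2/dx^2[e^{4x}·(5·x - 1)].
\left(80 x + 24\right) e^{4 x}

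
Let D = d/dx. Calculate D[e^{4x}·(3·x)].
\left(12 x + 3\right) e^{4 x}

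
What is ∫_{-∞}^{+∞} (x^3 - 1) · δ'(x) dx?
0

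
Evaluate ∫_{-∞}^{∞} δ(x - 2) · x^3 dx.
8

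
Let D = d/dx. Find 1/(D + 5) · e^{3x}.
\frac{e^{3 x}}{8}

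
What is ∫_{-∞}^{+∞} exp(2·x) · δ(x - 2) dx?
e^{4}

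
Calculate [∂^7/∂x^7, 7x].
49\frac{d^{6}}{dx^{6}}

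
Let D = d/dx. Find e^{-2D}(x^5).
x^{5} - 10 x^{4} + 40 x^{3} - 80 x^{2} + 80 x - 32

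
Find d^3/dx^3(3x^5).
180 x^{2}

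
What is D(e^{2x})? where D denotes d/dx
2 e^{2 x}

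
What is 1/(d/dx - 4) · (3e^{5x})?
3 e^{5 x}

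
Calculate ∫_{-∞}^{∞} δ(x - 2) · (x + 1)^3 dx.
27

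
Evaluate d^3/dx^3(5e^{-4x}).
- 320 e^{- 4 x}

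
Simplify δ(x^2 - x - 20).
\frac{\delta(x + 4) + \delta(x - 5)}{9}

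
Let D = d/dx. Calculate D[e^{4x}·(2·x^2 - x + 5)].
\left(8 x^{2} + 19\right) e^{4 x}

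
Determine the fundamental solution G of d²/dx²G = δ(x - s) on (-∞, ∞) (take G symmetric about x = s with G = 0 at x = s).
\frac{|x - s|}{2}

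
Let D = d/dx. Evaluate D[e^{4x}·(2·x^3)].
x^{2} \left(8 x + 6\right) e^{4 x}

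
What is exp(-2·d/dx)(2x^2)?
2 x^{2} - 8 x + 8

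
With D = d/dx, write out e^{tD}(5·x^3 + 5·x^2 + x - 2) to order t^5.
5 t^{3} + t^{2} \left(15 x + 5\right) + t \left(15 x^{2} + 10 x + 1\right) + 5 x^{3} + 5 x^{2} + x - 2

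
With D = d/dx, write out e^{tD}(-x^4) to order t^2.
x^{2} \left(- 6 t^{2} - 4 t x - x^{2}\right)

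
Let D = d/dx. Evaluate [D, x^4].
4 x^{3}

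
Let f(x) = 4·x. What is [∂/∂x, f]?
4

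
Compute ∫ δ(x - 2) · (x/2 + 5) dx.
6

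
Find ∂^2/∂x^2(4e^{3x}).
36 e^{3 x}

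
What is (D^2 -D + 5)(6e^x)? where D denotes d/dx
30 e^{x}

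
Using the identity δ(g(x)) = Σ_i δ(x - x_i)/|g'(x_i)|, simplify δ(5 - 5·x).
\frac{\delta(x - 1)}{5}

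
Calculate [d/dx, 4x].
4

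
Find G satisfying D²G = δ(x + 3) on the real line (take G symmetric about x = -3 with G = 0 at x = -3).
\frac{|x + 3|}{2}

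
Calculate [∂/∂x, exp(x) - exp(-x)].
2 \cosh{\left(x \right)}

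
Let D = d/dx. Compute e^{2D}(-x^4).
- x^{4} - 8 x^{3} - 24 x^{2} - 32 x - 16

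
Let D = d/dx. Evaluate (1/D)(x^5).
\frac{x^{6}}{6}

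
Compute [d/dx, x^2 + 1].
2 x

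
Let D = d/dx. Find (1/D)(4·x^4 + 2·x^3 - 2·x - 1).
\frac{4 x^{5}}{5} + \frac{x^{4}}{2} - x^{2} - x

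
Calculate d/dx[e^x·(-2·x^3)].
2 x^{2} \left(- x - 3\right) e^{x}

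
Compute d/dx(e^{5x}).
5 e^{5 x}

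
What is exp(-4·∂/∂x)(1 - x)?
5 - x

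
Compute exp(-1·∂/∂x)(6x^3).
6 x^{3} - 18 x^{2} + 18 x - 6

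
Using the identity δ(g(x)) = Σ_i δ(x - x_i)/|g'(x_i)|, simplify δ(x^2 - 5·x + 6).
\frac{\delta(x - 3) + \delta(x - 2)}{1}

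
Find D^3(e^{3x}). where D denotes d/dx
27 e^{3 x}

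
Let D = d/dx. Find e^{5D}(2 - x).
- x - 3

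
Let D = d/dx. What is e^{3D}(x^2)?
x^{2} + 6 x + 9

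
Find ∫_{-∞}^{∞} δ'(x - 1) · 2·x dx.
-2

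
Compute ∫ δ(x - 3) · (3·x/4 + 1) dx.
\frac{13}{4}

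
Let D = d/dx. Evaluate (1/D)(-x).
- \frac{x^{2}}{2}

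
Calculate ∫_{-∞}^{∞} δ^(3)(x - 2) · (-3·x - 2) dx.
0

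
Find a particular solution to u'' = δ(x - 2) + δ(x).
\frac{|x - 2|}{2} + \frac{|x|}{2}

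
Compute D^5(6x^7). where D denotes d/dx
15120 x^{2}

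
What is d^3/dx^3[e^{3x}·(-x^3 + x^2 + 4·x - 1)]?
\left(- 27 x^{3} - 54 x^{2} + 108 x + 93\right) e^{3 x}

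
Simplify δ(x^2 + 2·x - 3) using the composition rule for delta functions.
\frac{\delta(x + 3) + \delta(x - 1)}{4}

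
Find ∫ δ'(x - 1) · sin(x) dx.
- \cos{\left(1 \right)}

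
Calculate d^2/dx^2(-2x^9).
- 144 x^{7}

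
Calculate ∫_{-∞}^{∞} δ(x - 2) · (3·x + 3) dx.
9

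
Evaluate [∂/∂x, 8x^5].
40 x^{4}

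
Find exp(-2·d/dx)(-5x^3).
- 5 x^{3} + 30 x^{2} - 60 x + 40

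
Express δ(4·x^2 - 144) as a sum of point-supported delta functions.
\frac{\delta(x - 6) + \delta(x + 6)}{48}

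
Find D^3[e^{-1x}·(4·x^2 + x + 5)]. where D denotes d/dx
\left(- 4 x^{2} + 23 x - 26\right) e^{- x}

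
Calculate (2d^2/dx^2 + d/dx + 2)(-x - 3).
- 2 x - 7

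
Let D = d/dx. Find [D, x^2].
2 x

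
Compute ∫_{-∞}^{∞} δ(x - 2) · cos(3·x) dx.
\cos{\left(6 \right)}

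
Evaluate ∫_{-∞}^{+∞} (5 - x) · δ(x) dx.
5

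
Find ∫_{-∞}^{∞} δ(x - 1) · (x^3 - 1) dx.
0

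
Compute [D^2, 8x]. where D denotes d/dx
16D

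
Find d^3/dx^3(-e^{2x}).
- 8 e^{2 x}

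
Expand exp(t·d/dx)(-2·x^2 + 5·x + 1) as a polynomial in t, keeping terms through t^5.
- 2 t^{2} - t \left(4 x - 5\right) - 2 x^{2} + 5 x + 1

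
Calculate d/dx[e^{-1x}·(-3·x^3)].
3 x^{2} \left(x - 3\right) e^{- x}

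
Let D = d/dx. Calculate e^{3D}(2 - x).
- x - 1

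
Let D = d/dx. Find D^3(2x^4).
48 x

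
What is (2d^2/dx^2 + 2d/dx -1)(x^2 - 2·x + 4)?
- x^{2} + 6 x - 4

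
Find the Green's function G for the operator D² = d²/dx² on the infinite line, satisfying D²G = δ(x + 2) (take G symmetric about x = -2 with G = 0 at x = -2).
\frac{|x + 2|}{2}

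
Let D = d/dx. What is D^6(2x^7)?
10080 x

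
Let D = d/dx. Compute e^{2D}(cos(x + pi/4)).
\cos{\left(x + \frac{\pi}{4} + 2 \right)}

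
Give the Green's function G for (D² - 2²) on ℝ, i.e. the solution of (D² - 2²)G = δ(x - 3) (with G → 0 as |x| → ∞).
-\frac{e^{-2|x - 3|}}{4}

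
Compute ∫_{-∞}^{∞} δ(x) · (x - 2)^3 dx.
-8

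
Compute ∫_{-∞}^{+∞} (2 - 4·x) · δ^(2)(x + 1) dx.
0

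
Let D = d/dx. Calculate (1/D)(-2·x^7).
- \frac{x^{8}}{4}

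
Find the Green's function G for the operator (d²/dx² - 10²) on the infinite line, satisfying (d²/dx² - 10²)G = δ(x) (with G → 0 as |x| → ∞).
-\frac{e^{-10|x|}}{20}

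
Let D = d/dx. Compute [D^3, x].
3D^{2}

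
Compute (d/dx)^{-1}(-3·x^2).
- x^{3}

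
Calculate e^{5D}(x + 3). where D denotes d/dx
x + 8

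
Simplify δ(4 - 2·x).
\frac{\delta(x - 2)}{2}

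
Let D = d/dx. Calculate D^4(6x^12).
71280 x^{8}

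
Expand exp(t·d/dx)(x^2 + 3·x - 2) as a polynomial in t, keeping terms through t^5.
t^{2} + t \left(2 x + 3\right) + x^{2} + 3 x - 2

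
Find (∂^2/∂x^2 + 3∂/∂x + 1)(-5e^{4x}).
- 145 e^{4 x}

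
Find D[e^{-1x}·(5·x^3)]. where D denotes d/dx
5 x^{2} \left(3 - x\right) e^{- x}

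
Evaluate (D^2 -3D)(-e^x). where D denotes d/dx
2 e^{x}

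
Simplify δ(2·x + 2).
\frac{\delta(x + 1)}{2}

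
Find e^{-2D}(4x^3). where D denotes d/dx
4 x^{3} - 24 x^{2} + 48 x - 32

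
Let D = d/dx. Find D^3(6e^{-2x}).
- 48 e^{- 2 x}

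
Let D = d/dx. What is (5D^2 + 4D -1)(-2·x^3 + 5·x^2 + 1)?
2 x^{3} - 29 x^{2} - 20 x + 49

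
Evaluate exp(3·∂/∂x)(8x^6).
8 x^{6} + 144 x^{5} + 1080 x^{4} + 4320 x^{3} + 9720 x^{2} + 11664 x + 5832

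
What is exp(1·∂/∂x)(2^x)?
2^{x + 1}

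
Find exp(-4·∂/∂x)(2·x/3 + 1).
\frac{2 x}{3} - \frac{5}{3}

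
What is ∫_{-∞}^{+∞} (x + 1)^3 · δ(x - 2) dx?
27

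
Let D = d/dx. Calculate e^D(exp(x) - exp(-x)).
2 \sinh{\left(x + 1 \right)}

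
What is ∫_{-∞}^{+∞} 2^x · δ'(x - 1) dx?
- \log{\left(4 \right)}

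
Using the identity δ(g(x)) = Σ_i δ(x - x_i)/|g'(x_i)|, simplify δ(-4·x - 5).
\frac{\delta(x + 5/4)}{4}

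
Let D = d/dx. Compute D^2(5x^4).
60 x^{2}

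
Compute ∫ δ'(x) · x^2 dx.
0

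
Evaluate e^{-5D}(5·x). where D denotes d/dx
5 x - 25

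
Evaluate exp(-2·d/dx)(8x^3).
8 x^{3} - 48 x^{2} + 96 x - 64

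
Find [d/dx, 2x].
2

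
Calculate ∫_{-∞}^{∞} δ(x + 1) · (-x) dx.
1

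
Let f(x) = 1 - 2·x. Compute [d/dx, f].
-2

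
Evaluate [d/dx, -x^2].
- 2 x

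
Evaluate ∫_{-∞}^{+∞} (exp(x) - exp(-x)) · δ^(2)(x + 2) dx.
- 2 \sinh{\left(2 \right)}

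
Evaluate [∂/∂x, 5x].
5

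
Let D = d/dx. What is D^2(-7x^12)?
- 924 x^{10}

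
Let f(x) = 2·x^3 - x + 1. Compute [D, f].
6 x^{2} - 1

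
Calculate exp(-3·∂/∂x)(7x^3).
7 x^{3} - 63 x^{2} + 189 x - 189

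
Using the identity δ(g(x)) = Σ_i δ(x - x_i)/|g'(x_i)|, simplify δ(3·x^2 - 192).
\frac{\delta(x - 8) + \delta(x + 8)}{48}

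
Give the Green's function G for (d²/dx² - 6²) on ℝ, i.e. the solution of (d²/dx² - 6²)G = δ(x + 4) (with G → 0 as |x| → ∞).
-\frac{e^{-6|x + 4|}}{12}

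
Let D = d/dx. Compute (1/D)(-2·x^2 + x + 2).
- \frac{2 x^{3}}{3} + \frac{x^{2}}{2} + 2 x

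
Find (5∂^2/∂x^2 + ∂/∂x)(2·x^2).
4 x + 20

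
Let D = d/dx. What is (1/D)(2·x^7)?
\frac{x^{8}}{4}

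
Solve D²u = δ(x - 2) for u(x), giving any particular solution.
\frac{|x - 2|}{2}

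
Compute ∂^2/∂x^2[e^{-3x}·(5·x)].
15 \left(3 x - 2\right) e^{- 3 x}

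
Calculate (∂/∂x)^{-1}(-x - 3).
- \frac{x^{2}}{2} - 3 x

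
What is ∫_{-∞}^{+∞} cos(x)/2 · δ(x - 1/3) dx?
\frac{\cos{\left(\frac{1}{3} \right)}}{2}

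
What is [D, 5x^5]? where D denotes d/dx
25 x^{4}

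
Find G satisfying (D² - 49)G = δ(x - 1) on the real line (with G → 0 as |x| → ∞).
-\frac{e^{-7|x - 1|}}{14}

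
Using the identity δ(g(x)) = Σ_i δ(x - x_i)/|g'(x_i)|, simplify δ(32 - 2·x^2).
\frac{\delta(x - 4) + \delta(x + 4)}{16}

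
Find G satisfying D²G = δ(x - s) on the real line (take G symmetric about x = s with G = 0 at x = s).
\frac{|x - s|}{2}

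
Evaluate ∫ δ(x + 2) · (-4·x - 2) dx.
6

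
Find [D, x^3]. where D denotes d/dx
3 x^{2}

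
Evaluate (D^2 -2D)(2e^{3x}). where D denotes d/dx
6 e^{3 x}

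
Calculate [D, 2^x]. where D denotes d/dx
2^{x} \log{\left(2 \right)}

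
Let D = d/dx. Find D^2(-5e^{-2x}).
- 20 e^{- 2 x}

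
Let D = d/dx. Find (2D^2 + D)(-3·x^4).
12 x^{2} \left(- x - 6\right)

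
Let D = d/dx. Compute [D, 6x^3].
18 x^{2}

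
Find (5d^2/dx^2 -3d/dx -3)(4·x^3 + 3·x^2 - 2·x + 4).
- 12 x^{3} - 45 x^{2} + 108 x + 24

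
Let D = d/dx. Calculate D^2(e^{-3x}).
9 e^{- 3 x}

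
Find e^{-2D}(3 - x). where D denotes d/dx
5 - x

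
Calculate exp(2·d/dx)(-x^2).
- x^{2} - 4 x - 4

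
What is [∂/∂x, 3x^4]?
12 x^{3}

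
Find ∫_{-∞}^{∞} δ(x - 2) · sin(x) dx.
\sin{\left(2 \right)}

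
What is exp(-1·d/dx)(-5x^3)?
- 5 x^{3} + 15 x^{2} - 15 x + 5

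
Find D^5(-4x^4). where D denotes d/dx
0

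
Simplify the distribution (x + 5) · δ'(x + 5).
-\delta(x + 5)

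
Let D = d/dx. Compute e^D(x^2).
x^{2} + 2 x + 1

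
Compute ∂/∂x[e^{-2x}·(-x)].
\left(2 x - 1\right) e^{- 2 x}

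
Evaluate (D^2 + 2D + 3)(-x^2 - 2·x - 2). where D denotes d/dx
- 3 x^{2} - 10 x - 12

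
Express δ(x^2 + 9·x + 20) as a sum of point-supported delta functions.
\frac{\delta(x + 4) + \delta(x + 5)}{1}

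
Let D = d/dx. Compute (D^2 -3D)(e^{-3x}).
18 e^{- 3 x}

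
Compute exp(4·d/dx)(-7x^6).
- 7 x^{6} - 168 x^{5} - 1680 x^{4} - 8960 x^{3} - 26880 x^{2} - 43008 x - 28672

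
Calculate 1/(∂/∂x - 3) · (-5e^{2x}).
5 e^{2 x}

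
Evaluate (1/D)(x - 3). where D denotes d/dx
\frac{x^{2}}{2} - 3 x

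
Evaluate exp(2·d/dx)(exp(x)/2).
\frac{e^{x + 2}}{2}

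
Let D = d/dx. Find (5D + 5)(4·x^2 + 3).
20 x^{2} + 40 x + 15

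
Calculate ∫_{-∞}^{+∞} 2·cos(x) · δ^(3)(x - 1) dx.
- 2 \sin{\left(1 \right)}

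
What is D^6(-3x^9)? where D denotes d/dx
- 181440 x^{3}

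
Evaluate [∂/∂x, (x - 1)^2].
2 x - 2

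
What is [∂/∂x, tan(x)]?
\frac{1}{\cos^{2}{\left(x \right)}}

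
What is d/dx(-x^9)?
- 9 x^{8}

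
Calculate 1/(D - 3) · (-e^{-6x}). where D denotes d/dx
\frac{e^{- 6 x}}{9}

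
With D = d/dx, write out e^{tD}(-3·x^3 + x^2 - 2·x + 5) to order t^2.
t^{2} \left(1 - 9 x\right) - t \left(9 x^{2} - 2 x + 2\right) - 3 x^{3} + x^{2} - 2 x + 5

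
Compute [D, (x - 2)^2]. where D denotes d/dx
2 x - 4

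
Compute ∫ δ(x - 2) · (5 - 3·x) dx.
-1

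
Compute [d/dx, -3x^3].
- 9 x^{2}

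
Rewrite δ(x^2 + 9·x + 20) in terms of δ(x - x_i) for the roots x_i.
\frac{\delta(x + 5) + \delta(x + 4)}{1}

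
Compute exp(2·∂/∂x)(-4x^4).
- 4 x^{4} - 32 x^{3} - 96 x^{2} - 128 x - 64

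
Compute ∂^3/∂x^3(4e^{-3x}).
- 108 e^{- 3 x}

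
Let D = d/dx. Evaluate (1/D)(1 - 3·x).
- \frac{3 x^{2}}{2} + x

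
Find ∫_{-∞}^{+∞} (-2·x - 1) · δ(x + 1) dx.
1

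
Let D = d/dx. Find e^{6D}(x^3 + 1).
x^{3} + 18 x^{2} + 108 x + 217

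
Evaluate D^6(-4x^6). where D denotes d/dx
-2880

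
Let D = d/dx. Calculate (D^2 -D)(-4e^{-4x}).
- 80 e^{- 4 x}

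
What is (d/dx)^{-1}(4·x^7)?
\frac{x^{8}}{2}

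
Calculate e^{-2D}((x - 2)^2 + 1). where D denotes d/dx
x^{2} - 8 x + 17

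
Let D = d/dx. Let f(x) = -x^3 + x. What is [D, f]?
1 - 3 x^{2}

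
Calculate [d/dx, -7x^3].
- 21 x^{2}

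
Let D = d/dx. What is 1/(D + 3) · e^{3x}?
\frac{e^{3 x}}{6}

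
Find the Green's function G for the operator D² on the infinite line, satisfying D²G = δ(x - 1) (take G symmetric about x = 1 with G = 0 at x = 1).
\frac{|x - 1|}{2}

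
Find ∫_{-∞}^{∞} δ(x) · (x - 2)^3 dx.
-8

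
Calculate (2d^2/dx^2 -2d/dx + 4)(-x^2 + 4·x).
- 4 x^{2} + 20 x - 12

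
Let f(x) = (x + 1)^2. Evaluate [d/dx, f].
2 x + 2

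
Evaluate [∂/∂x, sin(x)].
\cos{\left(x \right)}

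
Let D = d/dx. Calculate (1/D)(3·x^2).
x^{3}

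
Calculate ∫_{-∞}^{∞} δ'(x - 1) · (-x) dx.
1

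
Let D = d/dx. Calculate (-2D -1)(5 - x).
x - 3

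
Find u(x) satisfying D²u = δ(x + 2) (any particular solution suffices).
\frac{|x + 2|}{2}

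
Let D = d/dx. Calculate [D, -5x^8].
- 40 x^{7}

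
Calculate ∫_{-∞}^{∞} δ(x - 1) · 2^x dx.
2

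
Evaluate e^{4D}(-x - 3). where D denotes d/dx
- x - 7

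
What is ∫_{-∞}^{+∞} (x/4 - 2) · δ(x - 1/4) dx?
- \frac{31}{16}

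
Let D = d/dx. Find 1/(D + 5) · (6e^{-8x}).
- 2 e^{- 8 x}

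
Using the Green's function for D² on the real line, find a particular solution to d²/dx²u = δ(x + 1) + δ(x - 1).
\frac{|x + 1|}{2} + \frac{|x - 1|}{2}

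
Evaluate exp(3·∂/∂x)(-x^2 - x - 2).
- x^{2} - 7 x - 14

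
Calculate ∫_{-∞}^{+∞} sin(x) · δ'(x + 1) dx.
- \cos{\left(1 \right)}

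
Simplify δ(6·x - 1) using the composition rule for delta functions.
\frac{\delta(x - 1/6)}{6}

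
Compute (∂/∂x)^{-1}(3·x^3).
\frac{3 x^{4}}{4}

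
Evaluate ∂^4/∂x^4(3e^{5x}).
1875 e^{5 x}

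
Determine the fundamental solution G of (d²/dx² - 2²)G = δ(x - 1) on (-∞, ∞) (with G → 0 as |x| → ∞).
-\frac{e^{-2|x - 1|}}{4}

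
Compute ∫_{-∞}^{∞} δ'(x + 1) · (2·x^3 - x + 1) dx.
-5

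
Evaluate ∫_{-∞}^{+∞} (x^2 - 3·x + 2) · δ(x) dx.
2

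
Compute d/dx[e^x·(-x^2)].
x \left(- x - 2\right) e^{x}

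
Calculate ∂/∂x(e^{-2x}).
- 2 e^{- 2 x}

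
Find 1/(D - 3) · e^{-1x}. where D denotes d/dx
- \frac{e^{- x}}{4}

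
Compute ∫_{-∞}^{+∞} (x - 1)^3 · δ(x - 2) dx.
1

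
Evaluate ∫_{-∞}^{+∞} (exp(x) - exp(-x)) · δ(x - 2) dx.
2 \sinh{\left(2 \right)}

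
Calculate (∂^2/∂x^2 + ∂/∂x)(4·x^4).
16 x^{2} \left(x + 3\right)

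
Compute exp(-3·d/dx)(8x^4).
8 x^{4} - 96 x^{3} + 432 x^{2} - 864 x + 648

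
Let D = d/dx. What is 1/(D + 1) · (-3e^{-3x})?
\frac{3 e^{- 3 x}}{2}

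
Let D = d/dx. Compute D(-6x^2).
- 12 x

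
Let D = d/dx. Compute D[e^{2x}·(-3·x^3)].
x^{2} \left(- 6 x - 9\right) e^{2 x}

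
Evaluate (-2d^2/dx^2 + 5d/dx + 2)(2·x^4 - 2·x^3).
2 x \left(2 x^{3} + 18 x^{2} - 39 x + 12\right)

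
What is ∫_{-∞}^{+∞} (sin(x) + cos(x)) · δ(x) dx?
1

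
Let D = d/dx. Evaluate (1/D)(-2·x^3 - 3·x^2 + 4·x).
- \frac{x^{4}}{2} - x^{3} + 2 x^{2}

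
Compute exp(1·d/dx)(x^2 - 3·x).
x^{2} - x - 2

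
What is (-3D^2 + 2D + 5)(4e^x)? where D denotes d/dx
16 e^{x}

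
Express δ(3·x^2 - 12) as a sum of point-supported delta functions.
\frac{\delta(x - 2) + \delta(x + 2)}{12}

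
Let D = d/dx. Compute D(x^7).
7 x^{6}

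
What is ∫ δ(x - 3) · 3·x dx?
9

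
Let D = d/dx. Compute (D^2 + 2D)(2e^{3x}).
30 e^{3 x}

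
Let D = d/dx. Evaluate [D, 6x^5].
30 x^{4}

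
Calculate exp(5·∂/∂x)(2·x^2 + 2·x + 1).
2 x^{2} + 22 x + 61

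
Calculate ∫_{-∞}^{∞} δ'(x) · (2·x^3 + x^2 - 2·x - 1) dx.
2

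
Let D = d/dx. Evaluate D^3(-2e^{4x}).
- 128 e^{4 x}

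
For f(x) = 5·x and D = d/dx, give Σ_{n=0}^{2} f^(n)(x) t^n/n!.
5 t + 5 x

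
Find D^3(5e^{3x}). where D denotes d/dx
135 e^{3 x}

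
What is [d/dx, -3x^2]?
- 6 x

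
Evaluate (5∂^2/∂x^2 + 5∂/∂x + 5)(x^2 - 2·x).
5 x^{2}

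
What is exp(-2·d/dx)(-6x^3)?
- 6 x^{3} + 36 x^{2} - 72 x + 48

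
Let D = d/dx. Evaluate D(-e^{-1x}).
e^{- x}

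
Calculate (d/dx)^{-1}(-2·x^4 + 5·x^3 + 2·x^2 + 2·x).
- \frac{2 x^{5}}{5} + \frac{5 x^{4}}{4} + \frac{2 x^{3}}{3} + x^{2}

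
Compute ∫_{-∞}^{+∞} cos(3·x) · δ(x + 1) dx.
\cos{\left(3 \right)}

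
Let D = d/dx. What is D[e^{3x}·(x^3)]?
3 x^{2} \left(x + 1\right) e^{3 x}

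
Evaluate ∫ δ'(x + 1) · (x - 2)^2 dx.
6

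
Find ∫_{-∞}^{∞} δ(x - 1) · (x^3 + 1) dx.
2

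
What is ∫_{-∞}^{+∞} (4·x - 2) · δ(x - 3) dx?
10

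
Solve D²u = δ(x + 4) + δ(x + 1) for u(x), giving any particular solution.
\frac{|x + 4|}{2} + \frac{|x + 1|}{2}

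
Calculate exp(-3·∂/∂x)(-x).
3 - x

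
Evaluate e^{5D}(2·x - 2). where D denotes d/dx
2 x + 8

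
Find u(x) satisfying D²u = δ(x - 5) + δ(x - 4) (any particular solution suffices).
\frac{|x - 5|}{2} + \frac{|x - 4|}{2}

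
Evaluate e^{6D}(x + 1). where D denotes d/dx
x + 7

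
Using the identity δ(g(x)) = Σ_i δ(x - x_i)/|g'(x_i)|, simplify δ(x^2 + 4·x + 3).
\frac{\delta(x + 1) + \delta(x + 3)}{2}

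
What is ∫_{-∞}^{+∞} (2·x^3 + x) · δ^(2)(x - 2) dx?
24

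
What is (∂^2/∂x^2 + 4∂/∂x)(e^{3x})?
21 e^{3 x}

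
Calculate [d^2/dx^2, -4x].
-8\frac{d}{dx}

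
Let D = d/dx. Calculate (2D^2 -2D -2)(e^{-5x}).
58 e^{- 5 x}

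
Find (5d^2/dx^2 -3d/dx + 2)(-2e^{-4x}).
- 188 e^{- 4 x}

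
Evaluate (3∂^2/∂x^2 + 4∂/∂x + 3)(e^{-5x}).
58 e^{- 5 x}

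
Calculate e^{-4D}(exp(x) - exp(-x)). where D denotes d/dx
- e^{4 - x} + e^{x - 4}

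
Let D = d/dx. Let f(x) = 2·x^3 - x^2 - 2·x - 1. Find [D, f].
6 x^{2} - 2 x - 2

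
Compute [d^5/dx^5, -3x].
-15\frac{d^{4}}{dx^{4}}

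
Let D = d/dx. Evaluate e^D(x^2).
x^{2} + 2 x + 1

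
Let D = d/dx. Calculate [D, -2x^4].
- 8 x^{3}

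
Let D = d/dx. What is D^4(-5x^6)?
- 1800 x^{2}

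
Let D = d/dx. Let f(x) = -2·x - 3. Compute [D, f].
-2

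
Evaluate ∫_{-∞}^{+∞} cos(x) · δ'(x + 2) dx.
- \sin{\left(2 \right)}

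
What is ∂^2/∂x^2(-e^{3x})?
- 9 e^{3 x}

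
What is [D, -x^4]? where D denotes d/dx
- 4 x^{3}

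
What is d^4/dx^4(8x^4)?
192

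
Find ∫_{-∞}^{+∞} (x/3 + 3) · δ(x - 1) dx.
\frac{10}{3}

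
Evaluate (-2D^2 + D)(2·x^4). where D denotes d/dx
8 x^{2} \left(x - 6\right)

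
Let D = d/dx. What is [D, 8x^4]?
32 x^{3}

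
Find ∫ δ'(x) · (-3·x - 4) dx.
3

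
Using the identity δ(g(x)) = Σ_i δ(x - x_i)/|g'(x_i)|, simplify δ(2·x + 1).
\frac{\delta(x + 1/2)}{2}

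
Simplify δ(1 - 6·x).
\frac{\delta(x - 1/6)}{6}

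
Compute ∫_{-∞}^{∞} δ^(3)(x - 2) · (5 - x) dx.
0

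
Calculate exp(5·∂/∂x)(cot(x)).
\cot{\left(x + 5 \right)}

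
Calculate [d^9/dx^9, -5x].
-45\frac{d^{8}}{dx^{8}}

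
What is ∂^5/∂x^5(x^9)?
15120 x^{4}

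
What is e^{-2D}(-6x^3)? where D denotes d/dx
- 6 x^{3} + 36 x^{2} - 72 x + 48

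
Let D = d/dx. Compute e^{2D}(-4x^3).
- 4 x^{3} - 24 x^{2} - 48 x - 32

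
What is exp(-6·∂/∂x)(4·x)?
4 x - 24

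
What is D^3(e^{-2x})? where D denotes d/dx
- 8 e^{- 2 x}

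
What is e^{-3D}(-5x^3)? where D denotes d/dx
- 5 x^{3} + 45 x^{2} - 135 x + 135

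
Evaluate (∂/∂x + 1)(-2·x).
- 2 x - 2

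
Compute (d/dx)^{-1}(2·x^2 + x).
\frac{2 x^{3}}{3} + \frac{x^{2}}{2}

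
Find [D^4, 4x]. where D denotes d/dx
16D^{3}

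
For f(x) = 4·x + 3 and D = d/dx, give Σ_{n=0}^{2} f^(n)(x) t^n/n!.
4 t + 4 x + 3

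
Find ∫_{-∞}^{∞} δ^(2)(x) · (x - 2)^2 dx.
2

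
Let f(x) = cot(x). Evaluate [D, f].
- \frac{1}{\sin^{2}{\left(x \right)}}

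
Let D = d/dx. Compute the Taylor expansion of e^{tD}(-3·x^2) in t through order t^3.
- 3 t^{2} - 6 t x - 3 x^{2}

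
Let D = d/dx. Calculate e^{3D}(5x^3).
5 x^{3} + 45 x^{2} + 135 x + 135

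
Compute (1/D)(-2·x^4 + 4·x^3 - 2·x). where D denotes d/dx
- \frac{2 x^{5}}{5} + x^{4} - x^{2}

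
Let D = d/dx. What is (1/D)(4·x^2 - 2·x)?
\frac{4 x^{3}}{3} - x^{2}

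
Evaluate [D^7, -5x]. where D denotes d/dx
-35D^{6}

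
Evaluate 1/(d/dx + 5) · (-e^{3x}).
- \frac{e^{3 x}}{8}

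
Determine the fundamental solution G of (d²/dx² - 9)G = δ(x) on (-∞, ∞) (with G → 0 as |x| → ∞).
-\frac{e^{-3|x|}}{6}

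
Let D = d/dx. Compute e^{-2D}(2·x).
2 x - 4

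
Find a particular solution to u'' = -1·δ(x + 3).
-\frac{|x + 3|}{2}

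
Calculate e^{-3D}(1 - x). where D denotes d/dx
4 - x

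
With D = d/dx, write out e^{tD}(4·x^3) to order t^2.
4 x \left(3 t^{2} + 3 t x + x^{2}\right)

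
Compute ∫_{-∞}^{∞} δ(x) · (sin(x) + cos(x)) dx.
1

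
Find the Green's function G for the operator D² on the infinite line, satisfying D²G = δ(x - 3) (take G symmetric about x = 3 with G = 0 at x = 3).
\frac{|x - 3|}{2}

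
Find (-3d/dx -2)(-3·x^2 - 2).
6 x^{2} + 18 x + 4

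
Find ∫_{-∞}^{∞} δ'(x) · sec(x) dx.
0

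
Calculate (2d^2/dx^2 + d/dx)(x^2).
2 x + 4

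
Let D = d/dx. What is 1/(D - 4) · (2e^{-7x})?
- \frac{2 e^{- 7 x}}{11}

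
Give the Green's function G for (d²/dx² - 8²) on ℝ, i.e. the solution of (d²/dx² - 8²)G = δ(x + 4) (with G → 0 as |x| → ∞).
-\frac{e^{-8|x + 4|}}{16}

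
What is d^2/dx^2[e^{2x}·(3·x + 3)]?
12 \left(x + 2\right) e^{2 x}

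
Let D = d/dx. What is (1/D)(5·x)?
\frac{5 x^{2}}{2}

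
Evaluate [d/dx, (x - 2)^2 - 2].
2 x - 4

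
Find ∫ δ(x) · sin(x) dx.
0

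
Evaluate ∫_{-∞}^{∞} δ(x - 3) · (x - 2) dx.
1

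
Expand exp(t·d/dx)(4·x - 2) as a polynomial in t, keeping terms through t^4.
4 t + 4 x - 2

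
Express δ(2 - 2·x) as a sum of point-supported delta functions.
\frac{\delta(x - 1)}{2}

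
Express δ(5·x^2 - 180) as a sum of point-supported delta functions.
\frac{\delta(x - 6) + \delta(x + 6)}{60}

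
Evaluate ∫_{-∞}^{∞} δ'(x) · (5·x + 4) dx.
-5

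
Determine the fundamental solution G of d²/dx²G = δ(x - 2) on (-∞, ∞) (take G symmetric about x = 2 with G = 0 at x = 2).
\frac{|x - 2|}{2}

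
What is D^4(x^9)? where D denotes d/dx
3024 x^{5}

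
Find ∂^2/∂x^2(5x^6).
150 x^{4}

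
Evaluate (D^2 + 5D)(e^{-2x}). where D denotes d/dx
- 6 e^{- 2 x}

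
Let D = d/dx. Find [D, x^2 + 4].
2 x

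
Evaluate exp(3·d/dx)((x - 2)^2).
x^{2} + 2 x + 1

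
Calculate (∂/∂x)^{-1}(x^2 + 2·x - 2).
\frac{x^{3}}{3} + x^{2} - 2 x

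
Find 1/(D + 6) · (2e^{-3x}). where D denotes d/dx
\frac{2 e^{- 3 x}}{3}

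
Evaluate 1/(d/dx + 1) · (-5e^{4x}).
- e^{4 x}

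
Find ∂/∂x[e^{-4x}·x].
\left(1 - 4 x\right) e^{- 4 x}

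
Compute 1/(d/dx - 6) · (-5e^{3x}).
\frac{5 e^{3 x}}{3}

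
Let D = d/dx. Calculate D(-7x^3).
- 21 x^{2}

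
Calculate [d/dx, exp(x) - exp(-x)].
2 \cosh{\left(x \right)}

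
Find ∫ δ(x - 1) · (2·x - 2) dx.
0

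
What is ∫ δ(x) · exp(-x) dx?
1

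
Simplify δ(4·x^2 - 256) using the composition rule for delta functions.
\frac{\delta(x - 8) + \delta(x + 8)}{64}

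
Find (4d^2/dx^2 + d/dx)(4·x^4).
16 x^{2} \left(x + 12\right)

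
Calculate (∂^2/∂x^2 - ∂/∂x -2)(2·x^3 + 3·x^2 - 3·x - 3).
- 4 x^{3} - 12 x^{2} + 12 x + 15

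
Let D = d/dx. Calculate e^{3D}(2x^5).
2 x^{5} + 30 x^{4} + 180 x^{3} + 540 x^{2} + 810 x + 486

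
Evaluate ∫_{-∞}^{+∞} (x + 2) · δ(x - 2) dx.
4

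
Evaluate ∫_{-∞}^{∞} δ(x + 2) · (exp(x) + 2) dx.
e^{-2} + 2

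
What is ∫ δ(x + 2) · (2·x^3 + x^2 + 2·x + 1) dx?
-15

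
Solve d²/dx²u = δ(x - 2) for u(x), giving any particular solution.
\frac{|x - 2|}{2}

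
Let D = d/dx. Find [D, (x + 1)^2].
2 x + 2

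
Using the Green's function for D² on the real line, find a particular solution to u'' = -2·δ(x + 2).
-|x + 2|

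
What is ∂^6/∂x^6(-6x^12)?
- 3991680 x^{6}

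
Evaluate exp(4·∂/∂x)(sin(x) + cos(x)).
\sqrt{2} \sin{\left(x + \frac{\pi}{4} + 4 \right)}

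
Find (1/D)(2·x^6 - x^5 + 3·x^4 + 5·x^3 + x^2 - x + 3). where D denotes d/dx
\frac{2 x^{7}}{7} - \frac{x^{6}}{6} + \frac{3 x^{5}}{5} + \frac{5 x^{4}}{4} + \frac{x^{3}}{3} - \frac{x^{2}}{2} + 3 x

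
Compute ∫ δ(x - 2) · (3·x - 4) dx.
2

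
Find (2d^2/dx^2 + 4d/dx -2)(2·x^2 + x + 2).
- 4 x^{2} + 14 x + 8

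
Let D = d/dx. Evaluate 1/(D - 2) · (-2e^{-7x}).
\frac{2 e^{- 7 x}}{9}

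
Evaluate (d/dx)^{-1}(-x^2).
- \frac{x^{3}}{3}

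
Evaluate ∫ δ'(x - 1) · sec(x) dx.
- \tan{\left(1 \right)} \sec{\left(1 \right)}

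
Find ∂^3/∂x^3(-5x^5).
- 300 x^{2}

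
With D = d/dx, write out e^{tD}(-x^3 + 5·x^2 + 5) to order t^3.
- t^{3} - t^{2} \left(3 x - 5\right) - t x \left(3 x - 10\right) - x^{3} + 5 x^{2} + 5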